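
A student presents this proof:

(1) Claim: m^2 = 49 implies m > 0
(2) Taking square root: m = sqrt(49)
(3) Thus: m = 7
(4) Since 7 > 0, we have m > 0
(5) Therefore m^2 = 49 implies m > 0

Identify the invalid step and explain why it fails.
Step 2: Taking square root: m = sqrt(49)

Step 2 takes the square root and assumes the positive root only. The equation m^2 = 49 actually has two solutions: m = 7 and m = -7. The proof silently assumes m > 0 without justification, then uses this assumption to conclude m > 0, which is circular. The counterexample m = -7 shows the claim is false.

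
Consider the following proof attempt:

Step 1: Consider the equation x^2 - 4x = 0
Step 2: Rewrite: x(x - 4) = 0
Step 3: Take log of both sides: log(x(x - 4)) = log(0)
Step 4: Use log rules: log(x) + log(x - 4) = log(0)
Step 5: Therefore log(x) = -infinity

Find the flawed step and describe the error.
Step 3: Take log of both sides: log(x(x - 4)) = log(0)

Step 3 takes the logarithm of both sides, resulting in log(0) on the right side. The logarithm is only defined for positive numbers; log(0) is undefined (approaches negative infinity). This operation is invalid.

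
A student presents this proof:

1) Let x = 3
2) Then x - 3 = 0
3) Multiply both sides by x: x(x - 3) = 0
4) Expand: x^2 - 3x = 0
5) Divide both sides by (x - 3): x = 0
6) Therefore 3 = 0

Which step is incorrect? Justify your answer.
Step 5: Divide both sides by (x - 3): x = 0

Step 5 divides both sides by (x - 3). However, since x = 3, we have (x - 3) = 0. Division by zero is undefined, making this step invalid.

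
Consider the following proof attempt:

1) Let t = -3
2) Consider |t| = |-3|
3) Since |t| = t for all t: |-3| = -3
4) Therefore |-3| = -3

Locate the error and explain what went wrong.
Step 3: Since |t| = t for all t: |-3| = -3

Step 3 incorrectly states that |t| = t for all t. The correct definition is |t| = t when t >= 0, and |t| = -t when t < 0. Since -3 < 0, we have |-3| = -(-3) = 3, not -3.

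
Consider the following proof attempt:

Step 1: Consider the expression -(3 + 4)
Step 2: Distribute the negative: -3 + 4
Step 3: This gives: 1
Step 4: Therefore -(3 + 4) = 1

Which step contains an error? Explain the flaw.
Step 2: Distribute the negative: -3 + 4

Step 2 incorrectly distributes the negative sign. The correct distribution is -(3 + 4) = -3 - 4 = -7. The negative must be applied to both terms, not just the first. The error treats -(3 + 4) as -3 + 4, which equals 1 instead of -7.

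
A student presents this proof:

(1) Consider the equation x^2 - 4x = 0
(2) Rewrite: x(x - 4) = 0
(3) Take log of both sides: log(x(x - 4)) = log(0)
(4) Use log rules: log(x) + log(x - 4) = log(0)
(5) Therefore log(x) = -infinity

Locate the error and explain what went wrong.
Step 3: Take log of both sides: log(x(x - 4)) = log(0)

Step 3 takes the logarithm of both sides, resulting in log(0) on the right side. The logarithm is only defined for positive numbers; log(0) is undefined (approaches negative infinity). This operation is invalid.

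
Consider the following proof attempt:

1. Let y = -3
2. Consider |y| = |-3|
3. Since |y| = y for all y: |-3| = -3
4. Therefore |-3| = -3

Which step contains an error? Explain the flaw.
Step 3: Since |y| = y for all y: |-3| = -3

Step 3 incorrectly states that |y| = y for all y. The correct definition is |y| = y when y >= 0, and |y| = -y when y < 0. Since -3 < 0, we have |-3| = -(-3) = 3, not -3.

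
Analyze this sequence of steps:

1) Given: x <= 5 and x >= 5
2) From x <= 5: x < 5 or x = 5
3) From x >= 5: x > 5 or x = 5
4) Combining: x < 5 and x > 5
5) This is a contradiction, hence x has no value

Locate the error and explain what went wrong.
Step 4: Combining: x < 5 and x > 5

Step 4 incorrectly combines the conditions. From x <= 5 and x >= 5, the intersection is x = 5. The error treats the 'or' cases as 'and' requirements. The correct conclusion is that x = 5 is the unique solution, not that no solution exists.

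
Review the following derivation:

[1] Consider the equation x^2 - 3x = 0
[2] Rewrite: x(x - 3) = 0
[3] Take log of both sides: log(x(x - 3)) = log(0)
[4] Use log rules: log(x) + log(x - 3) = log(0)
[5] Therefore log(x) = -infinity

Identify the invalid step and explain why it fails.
Step 3: Take log of both sides: log(x(x - 3)) = log(0)

Step 3 takes the logarithm of both sides, resulting in log(0) on the right side. The logarithm is only defined for positive numbers; log(0) is undefined (approaches negative infinity). This operation is invalid.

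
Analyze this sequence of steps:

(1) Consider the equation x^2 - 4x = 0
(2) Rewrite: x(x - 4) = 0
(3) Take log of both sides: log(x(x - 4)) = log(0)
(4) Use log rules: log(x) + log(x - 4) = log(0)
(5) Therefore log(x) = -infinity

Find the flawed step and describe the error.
Step 3: Take log of both sides: log(x(x - 4)) = log(0)

Step 3 takes the logarithm of both sides, resulting in log(0) on the right side. The logarithm is only defined for positive numbers; log(0) is undefined (approaches negative infinity). This operation is invalid.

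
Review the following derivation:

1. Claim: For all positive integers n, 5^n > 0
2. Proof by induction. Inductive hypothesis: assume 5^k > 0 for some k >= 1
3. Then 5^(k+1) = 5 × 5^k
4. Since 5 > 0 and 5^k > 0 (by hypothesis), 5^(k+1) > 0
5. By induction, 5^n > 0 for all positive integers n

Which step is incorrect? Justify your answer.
Step 5: By induction, 5^n > 0 for all positive integers n

Step 5 concludes the proof by induction, but no base case was ever established. A valid induction proof requires: (1) a base case proving 5^1 > 0, and (2) an inductive step showing IF 5^k > 0 THEN 5^(k+1) > 0. Steps 2-4 correctly establish the inductive step, but without the base case the conclusion in step 5 does not follow.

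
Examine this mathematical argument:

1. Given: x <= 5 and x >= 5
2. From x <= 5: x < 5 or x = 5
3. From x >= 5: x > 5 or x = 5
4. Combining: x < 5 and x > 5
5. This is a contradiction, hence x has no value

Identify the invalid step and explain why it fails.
Step 4: Combining: x < 5 and x > 5

Step 4 incorrectly combines the conditions. From x <= 5 and x >= 5, the intersection is x = 5. The error treats the 'or' cases as 'and' requirements. The correct conclusion is that x = 5 is the unique solution, not that no solution exists.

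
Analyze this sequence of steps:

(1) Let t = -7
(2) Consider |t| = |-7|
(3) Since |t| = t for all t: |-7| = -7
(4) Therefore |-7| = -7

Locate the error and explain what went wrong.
Step 3: Since |t| = t for all t: |-7| = -7

Step 3 incorrectly states that |t| = t for all t. The correct definition is |t| = t when t >= 0, and |t| = -t when t < 0. Since -7 < 0, we have |-7| = -(-7) = 7, not -7.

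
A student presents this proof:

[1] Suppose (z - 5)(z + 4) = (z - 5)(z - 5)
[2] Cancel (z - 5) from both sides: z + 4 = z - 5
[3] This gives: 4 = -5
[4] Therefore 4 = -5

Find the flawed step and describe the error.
Step 2: Cancel (z - 5) from both sides: z + 4 = z - 5

Step 2 cancels (z - 5) from both sides. This is only valid if (z - 5) ≠ 0, i.e., z ≠ 5. When z = 5, both sides equal zero regardless of the other factors. The correct approach requires considering z = 5 as a separate case.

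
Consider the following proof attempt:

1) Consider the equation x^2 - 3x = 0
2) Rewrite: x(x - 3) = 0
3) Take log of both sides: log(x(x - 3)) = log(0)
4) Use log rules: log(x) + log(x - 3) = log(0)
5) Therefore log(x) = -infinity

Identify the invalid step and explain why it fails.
Step 3: Take log of both sides: log(x(x - 3)) = log(0)

Step 3 takes the logarithm of both sides, resulting in log(0) on the right side. The logarithm is only defined for positive numbers; log(0) is undefined (approaches negative infinity). This operation is invalid.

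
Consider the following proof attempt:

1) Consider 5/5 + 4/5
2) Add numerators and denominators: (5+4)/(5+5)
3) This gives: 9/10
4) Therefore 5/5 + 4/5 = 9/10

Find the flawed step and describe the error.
Step 2: Add numerators and denominators: (5+4)/(5+5)

Step 2 incorrectly adds fractions by separately adding numerators and denominators. This is wrong. The correct method requires a common denominator: 5/5 + 4/5 = (5×5 + 4×5)/(5×5) = 45/25 = 9/5. The method used gives 9/10, which is different.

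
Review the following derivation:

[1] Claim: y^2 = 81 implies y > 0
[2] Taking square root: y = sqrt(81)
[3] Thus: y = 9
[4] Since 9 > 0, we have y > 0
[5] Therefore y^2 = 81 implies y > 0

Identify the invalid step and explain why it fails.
Step 2: Taking square root: y = sqrt(81)

Step 2 takes the square root and assumes the positive root only. The equation y^2 = 81 actually has two solutions: y = 9 and y = -9. The proof silently assumes y > 0 without justification, then uses this assumption to conclude y > 0, which is circular. The counterexample y = -9 shows the claim is false.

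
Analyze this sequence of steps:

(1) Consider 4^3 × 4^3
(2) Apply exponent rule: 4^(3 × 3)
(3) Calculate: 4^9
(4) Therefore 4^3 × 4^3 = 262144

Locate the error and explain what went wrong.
Step 2: Apply exponent rule: 4^(3 × 3)

Step 2 incorrectly states that a^b × a^c = a^(b×c). The correct rule is a^b × a^c = a^(b+c). The actual value is 4^3 × 4^3 = 4^6 = 4096, not 4^9 = 262144.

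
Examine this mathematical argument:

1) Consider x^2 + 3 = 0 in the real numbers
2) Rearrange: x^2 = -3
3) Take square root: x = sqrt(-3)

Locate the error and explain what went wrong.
Step 3: Take square root: x = sqrt(-3)

Step 3 takes the square root of -3, which is negative. In the real number system, the square root of a negative number is undefined. The equation x^2 + 3 = 0 has no real solutions. Square roots of negative numbers only exist in the complex numbers.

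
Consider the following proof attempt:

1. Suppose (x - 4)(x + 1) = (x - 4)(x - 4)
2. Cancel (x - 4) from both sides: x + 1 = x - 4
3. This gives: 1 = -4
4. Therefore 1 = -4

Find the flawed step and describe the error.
Step 2: Cancel (x - 4) from both sides: x + 1 = x - 4

Step 2 cancels (x - 4) from both sides. This is only valid if (x - 4) ≠ 0, i.e., x ≠ 4. When x = 4, both sides equal zero regardless of the other factors. The correct approach requires considering x = 4 as a separate case.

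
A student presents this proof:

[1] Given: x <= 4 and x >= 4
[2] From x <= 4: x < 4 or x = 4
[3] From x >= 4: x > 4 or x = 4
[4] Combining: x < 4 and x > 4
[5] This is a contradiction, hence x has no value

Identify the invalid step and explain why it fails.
Step 4: Combining: x < 4 and x > 4

Step 4 incorrectly combines the conditions. From x <= 4 and x >= 4, the intersection is x = 4. The error treats the 'or' cases as 'and' requirements. The correct conclusion is that x = 4 is the unique solution, not that no solution exists.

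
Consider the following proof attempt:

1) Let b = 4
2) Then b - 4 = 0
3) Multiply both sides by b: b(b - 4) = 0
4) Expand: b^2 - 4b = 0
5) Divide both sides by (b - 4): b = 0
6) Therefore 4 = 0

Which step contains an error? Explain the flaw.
Step 5: Divide both sides by (b - 4): b = 0

Step 5 divides both sides by (b - 4). However, since b = 4, we have (b - 4) = 0. Division by zero is undefined, making this step invalid.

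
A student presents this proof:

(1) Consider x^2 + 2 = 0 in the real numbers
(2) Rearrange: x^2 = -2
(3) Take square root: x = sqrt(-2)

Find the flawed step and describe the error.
Step 3: Take square root: x = sqrt(-2)

Step 3 takes the square root of -2, which is negative. In the real number system, the square root of a negative number is undefined. The equation x^2 + 2 = 0 has no real solutions. Square roots of negative numbers only exist in the complex numbers.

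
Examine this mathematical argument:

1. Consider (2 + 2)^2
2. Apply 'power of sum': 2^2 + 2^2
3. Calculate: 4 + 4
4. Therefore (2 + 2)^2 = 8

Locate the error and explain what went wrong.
Step 2: Apply 'power of sum': 2^2 + 2^2

Step 2 incorrectly applies a non-existent rule '(a+b)^n = a^n + b^n'. This is false in general. The correct expansion uses the binomial theorem. The actual value is (2 + 2)^2 = 4^2 = 16, not 8.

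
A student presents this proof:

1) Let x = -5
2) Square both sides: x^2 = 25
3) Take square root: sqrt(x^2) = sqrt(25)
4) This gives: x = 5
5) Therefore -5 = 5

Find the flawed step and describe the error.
Step 4: This gives: x = 5

Step 4 incorrectly states that sqrt(x^2) = x. The correct identity is sqrt(x^2) = |x|. Since x = -5 < 0, we have sqrt(x^2) = |-5| = 5, not x = -5.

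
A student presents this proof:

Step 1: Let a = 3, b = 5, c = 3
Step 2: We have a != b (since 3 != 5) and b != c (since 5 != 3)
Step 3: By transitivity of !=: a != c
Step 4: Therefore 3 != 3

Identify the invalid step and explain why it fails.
Step 3: By transitivity of !=: a != c

Step 3 incorrectly applies transitivity to the '!=' relation. Transitivity states: if a R b and b R c, then a R c. However, '!=' is not transitive. Counterexample: 3 != 5 and 5 != 3, but 3 = 3 (both equal 3). Transitivity holds for relations like <, <=, =, but not for !=.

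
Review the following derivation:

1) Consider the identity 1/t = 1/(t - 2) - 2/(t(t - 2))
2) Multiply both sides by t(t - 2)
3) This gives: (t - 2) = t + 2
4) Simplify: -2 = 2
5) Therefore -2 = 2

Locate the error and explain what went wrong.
Step 3: This gives: (t - 2) = t + 2

Step 3 makes a sign error when clearing denominators. Multiplying -2/(t(t - 2)) by t(t - 2) gives -2, not +2. The correct result is (t - 2) = t - 2, which is trivially true, not (t - 2) = t + 2. (Step 1 is a valid identity: 1/(t - 2) - 2/(t(t - 2)) = (t - 2)/(t(t - 2)) = 1/t.)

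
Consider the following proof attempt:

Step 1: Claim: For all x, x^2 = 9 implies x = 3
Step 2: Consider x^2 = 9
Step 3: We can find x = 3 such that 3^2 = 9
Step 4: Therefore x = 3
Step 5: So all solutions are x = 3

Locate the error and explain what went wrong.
Step 4: Therefore x = 3

Step 4 incorrectly concludes that x = 3 is the only solution. The proof shows that x = 3 is A solution (existence), but does not show it is the ONLY solution (uniqueness). In fact, x = -3 is also a solution since (-3)^2 = 9. Finding one solution doesn't prove there are no others.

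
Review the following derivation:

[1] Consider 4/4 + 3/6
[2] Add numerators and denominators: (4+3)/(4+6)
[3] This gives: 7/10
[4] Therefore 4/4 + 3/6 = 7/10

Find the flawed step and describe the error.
Step 2: Add numerators and denominators: (4+3)/(4+6)

Step 2 incorrectly adds fractions by separately adding numerators and denominators. This is wrong. The correct method requires a common denominator: 4/4 + 3/6 = (4×6 + 3×4)/(4×6) = 36/24 = 3/2. The method used gives 7/10, which is different.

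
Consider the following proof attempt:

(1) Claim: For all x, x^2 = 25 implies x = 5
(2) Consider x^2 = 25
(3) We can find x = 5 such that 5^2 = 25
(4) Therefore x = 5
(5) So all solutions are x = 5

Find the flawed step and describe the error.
Step 4: Therefore x = 5

Step 4 incorrectly concludes that x = 5 is the only solution. The proof shows that x = 5 is A solution (existence), but does not show it is the ONLY solution (uniqueness). In fact, x = -5 is also a solution since (-5)^2 = 25. Finding one solution doesn't prove there are no others.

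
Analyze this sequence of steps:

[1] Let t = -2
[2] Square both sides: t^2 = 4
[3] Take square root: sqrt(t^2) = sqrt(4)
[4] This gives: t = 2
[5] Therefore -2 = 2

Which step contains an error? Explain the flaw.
Step 4: This gives: t = 2

Step 4 incorrectly states that sqrt(t^2) = t. The correct identity is sqrt(t^2) = |t|. Since t = -2 < 0, we have sqrt(t^2) = |-2| = 2, not t = -2.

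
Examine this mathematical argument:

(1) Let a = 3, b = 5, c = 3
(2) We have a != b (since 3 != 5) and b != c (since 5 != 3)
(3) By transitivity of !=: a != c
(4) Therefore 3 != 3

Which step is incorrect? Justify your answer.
Step 3: By transitivity of !=: a != c

Step 3 incorrectly applies transitivity to the '!=' relation. Transitivity states: if a R b and b R c, then a R c. However, '!=' is not transitive. Counterexample: 3 != 5 and 5 != 3, but 3 = 3 (both equal 3). Transitivity holds for relations like <, <=, =, but not for !=.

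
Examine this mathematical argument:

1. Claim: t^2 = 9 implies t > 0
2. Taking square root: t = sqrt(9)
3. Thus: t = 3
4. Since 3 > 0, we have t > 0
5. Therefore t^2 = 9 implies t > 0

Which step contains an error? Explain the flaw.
Step 2: Taking square root: t = sqrt(9)

Step 2 takes the square root and assumes the positive root only. The equation t^2 = 9 actually has two solutions: t = 3 and t = -3. The proof silently assumes t > 0 without justification, then uses this assumption to conclude t > 0, which is circular. The counterexample t = -3 shows the claim is false.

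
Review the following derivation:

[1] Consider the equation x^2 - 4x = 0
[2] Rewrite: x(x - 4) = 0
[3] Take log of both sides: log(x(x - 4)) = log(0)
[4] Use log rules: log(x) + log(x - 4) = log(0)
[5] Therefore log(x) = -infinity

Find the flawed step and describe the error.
Step 3: Take log of both sides: log(x(x - 4)) = log(0)

Step 3 takes the logarithm of both sides, resulting in log(0) on the right side. The logarithm is only defined for positive numbers; log(0) is undefined (approaches negative infinity). This operation is invalid.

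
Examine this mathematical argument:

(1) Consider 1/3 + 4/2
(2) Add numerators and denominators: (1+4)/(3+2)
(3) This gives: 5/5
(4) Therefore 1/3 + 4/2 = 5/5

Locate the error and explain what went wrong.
Step 2: Add numerators and denominators: (1+4)/(3+2)

Step 2 incorrectly adds fractions by separately adding numerators and denominators. This is wrong. The correct method requires a common denominator: 1/3 + 4/2 = (1×2 + 4×3)/(3×2) = 14/6 = 7/3. The method used gives 5/5, which is different.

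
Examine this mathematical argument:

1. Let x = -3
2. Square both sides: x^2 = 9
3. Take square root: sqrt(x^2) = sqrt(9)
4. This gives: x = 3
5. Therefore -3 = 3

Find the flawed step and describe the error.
Step 4: This gives: x = 3

Step 4 incorrectly states that sqrt(x^2) = x. The correct identity is sqrt(x^2) = |x|. Since x = -3 < 0, we have sqrt(x^2) = |-3| = 3, not x = -3.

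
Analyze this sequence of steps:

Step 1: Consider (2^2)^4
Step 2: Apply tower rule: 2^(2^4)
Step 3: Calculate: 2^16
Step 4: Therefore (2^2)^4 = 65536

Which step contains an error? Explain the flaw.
Step 2: Apply tower rule: 2^(2^4)

Step 2 incorrectly states that (a^b)^c = a^(b^c). The correct rule is (a^b)^c = a^(b×c). The actual value is (2^2)^4 = 2^8 = 256, not 2^16 = 65536.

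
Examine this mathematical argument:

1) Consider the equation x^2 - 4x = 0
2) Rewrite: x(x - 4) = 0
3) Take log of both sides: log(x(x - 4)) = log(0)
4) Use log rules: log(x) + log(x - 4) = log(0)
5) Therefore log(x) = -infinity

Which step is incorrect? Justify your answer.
Step 3: Take log of both sides: log(x(x - 4)) = log(0)

Step 3 takes the logarithm of both sides, resulting in log(0) on the right side. The logarithm is only defined for positive numbers; log(0) is undefined (approaches negative infinity). This operation is invalid.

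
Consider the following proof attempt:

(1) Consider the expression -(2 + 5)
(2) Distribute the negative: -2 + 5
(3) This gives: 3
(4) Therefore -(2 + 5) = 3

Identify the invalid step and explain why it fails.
Step 2: Distribute the negative: -2 + 5

Step 2 incorrectly distributes the negative sign. The correct distribution is -(2 + 5) = -2 - 5 = -7. The negative must be applied to both terms, not just the first. The error treats -(2 + 5) as -2 + 5, which equals 3 instead of -7.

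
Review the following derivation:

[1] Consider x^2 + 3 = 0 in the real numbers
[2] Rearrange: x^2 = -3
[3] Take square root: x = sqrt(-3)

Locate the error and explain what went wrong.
Step 3: Take square root: x = sqrt(-3)

Step 3 takes the square root of -3, which is negative. In the real number system, the square root of a negative number is undefined. The equation x^2 + 3 = 0 has no real solutions. Square roots of negative numbers only exist in the complex numbers.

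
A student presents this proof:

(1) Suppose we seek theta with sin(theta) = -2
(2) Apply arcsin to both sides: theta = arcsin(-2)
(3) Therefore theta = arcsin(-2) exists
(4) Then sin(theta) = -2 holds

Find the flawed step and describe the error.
Step 2: Apply arcsin to both sides: theta = arcsin(-2)

Step 2 applies arcsin to -2. However, arcsin(x) is only defined for x in [-1, 1] because sin(theta) can only produce values in that range. Since |-2| > 1, arcsin(-2) is undefined. There is no angle whose sine equals -2.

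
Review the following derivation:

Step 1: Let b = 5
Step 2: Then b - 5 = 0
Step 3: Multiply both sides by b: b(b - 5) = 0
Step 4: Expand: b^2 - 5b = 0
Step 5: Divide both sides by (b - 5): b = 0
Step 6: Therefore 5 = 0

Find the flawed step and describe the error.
Step 5: Divide both sides by (b - 5): b = 0

Step 5 divides both sides by (b - 5). However, since b = 5, we have (b - 5) = 0. Division by zero is undefined, making this step invalid.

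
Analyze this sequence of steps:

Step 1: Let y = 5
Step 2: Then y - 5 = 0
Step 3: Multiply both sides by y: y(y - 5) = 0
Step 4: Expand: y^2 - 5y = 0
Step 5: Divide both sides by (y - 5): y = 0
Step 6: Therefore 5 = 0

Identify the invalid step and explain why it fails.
Step 5: Divide both sides by (y - 5): y = 0

Step 5 divides both sides by (y - 5). However, since y = 5, we have (y - 5) = 0. Division by zero is undefined, making this step invalid.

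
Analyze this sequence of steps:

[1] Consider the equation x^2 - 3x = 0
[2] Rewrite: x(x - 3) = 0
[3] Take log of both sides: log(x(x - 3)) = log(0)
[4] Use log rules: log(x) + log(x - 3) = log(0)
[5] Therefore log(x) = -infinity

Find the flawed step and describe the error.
Step 3: Take log of both sides: log(x(x - 3)) = log(0)

Step 3 takes the logarithm of both sides, resulting in log(0) on the right side. The logarithm is only defined for positive numbers; log(0) is undefined (approaches negative infinity). This operation is invalid.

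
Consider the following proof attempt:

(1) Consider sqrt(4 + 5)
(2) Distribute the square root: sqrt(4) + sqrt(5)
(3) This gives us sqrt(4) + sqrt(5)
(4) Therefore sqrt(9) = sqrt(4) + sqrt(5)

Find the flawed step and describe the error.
Step 2: Distribute the square root: sqrt(4) + sqrt(5)

Step 2 incorrectly 'distributes' the square root over addition. The square root function does not distribute: sqrt(a + b) ≠ sqrt(a) + sqrt(b). In fact, sqrt(4 + 5) = sqrt(9) ≈ 3.0000, while sqrt(4) + sqrt(5) ≈ 4.2361.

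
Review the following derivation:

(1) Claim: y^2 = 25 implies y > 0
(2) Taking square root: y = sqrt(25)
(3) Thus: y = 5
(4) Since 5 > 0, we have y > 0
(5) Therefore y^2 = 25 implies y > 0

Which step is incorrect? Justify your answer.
Step 2: Taking square root: y = sqrt(25)

Step 2 takes the square root and assumes the positive root only. The equation y^2 = 25 actually has two solutions: y = 5 and y = -5. The proof silently assumes y > 0 without justification, then uses this assumption to conclude y > 0, which is circular. The counterexample y = -5 shows the claim is false.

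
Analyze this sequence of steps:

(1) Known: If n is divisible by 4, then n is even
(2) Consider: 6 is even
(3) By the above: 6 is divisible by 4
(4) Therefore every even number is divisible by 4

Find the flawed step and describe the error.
Step 3: By the above: 6 is divisible by 4

Step 3 commits the fallacy of affirming the consequent. The known fact 'divisible by 4 → even' does NOT imply 'even → divisible by 4'. That would be the converse, which is false. For example, 6 is even but 6 ÷ 4 = 1.50, which is not an integer.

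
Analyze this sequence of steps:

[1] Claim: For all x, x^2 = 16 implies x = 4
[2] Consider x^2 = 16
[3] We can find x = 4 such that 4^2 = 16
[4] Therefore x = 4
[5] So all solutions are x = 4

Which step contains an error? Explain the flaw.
Step 4: Therefore x = 4

Step 4 incorrectly concludes that x = 4 is the only solution. The proof shows that x = 4 is A solution (existence), but does not show it is the ONLY solution (uniqueness). In fact, x = -4 is also a solution since (-4)^2 = 16. Finding one solution doesn't prove there are no others.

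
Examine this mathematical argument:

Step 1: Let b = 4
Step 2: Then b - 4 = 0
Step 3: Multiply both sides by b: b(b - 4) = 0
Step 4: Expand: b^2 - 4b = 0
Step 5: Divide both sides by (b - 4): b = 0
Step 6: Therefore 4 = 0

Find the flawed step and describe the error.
Step 5: Divide both sides by (b - 4): b = 0

Step 5 divides both sides by (b - 4). However, since b = 4, we have (b - 4) = 0. Division by zero is undefined, making this step invalid.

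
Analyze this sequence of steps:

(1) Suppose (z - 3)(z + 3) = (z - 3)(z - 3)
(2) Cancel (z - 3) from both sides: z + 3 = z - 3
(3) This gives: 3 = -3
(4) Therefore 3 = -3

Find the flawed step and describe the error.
Step 2: Cancel (z - 3) from both sides: z + 3 = z - 3

Step 2 cancels (z - 3) from both sides. This is only valid if (z - 3) ≠ 0, i.e., z ≠ 3. When z = 3, both sides equal zero regardless of the other factors. The correct approach requires considering z = 3 as a separate case.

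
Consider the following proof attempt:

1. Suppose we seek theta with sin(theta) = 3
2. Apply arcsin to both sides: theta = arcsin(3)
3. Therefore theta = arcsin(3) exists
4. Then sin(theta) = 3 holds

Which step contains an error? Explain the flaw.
Step 2: Apply arcsin to both sides: theta = arcsin(3)

Step 2 applies arcsin to 3. However, arcsin(x) is only defined for x in [-1, 1] because sin(theta) can only produce values in that range. Since |3| > 1, arcsin(3) is undefined. There is no angle whose sine equals 3.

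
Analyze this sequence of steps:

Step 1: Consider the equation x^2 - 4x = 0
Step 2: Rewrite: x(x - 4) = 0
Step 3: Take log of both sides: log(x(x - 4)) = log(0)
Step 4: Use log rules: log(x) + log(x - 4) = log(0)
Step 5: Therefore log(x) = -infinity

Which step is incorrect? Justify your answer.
Step 3: Take log of both sides: log(x(x - 4)) = log(0)

Step 3 takes the logarithm of both sides, resulting in log(0) on the right side. The logarithm is only defined for positive numbers; log(0) is undefined (approaches negative infinity). This operation is invalid.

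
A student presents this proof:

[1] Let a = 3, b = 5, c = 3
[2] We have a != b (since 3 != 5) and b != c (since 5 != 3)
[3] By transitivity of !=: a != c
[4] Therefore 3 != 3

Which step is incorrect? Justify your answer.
Step 3: By transitivity of !=: a != c

Step 3 incorrectly applies transitivity to the '!=' relation. Transitivity states: if a R b and b R c, then a R c. However, '!=' is not transitive. Counterexample: 3 != 5 and 5 != 3, but 3 = 3 (both equal 3). Transitivity holds for relations like <, <=, =, but not for !=.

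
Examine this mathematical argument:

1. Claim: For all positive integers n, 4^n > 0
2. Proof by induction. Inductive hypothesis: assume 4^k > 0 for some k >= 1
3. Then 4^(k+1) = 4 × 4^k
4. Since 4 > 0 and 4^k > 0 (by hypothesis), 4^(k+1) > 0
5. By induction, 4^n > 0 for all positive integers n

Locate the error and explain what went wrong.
Step 5: By induction, 4^n > 0 for all positive integers n

Step 5 concludes the proof by induction, but no base case was ever established. A valid induction proof requires: (1) a base case proving 4^1 > 0, and (2) an inductive step showing IF 4^k > 0 THEN 4^(k+1) > 0. Steps 2-4 correctly establish the inductive step, but without the base case the conclusion in step 5 does not follow.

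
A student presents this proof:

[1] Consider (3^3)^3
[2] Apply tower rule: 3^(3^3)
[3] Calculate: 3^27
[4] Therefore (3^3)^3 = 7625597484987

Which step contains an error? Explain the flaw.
Step 2: Apply tower rule: 3^(3^3)

Step 2 incorrectly states that (a^b)^c = a^(b^c). The correct rule is (a^b)^c = a^(b×c). The actual value is (3^3)^3 = 3^9 = 19683, not 3^27 = 7625597484987.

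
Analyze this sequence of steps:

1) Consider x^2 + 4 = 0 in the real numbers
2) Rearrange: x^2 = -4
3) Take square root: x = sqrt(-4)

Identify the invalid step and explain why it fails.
Step 3: Take square root: x = sqrt(-4)

Step 3 takes the square root of -4, which is negative. In the real number system, the square root of a negative number is undefined. The equation x^2 + 4 = 0 has no real solutions. Square roots of negative numbers only exist in the complex numbers.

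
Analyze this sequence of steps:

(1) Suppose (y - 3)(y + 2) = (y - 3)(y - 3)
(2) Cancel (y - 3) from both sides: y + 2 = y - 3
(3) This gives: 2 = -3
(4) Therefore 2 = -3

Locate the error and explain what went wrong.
Step 2: Cancel (y - 3) from both sides: y + 2 = y - 3

Step 2 cancels (y - 3) from both sides. This is only valid if (y - 3) ≠ 0, i.e., y ≠ 3. When y = 3, both sides equal zero regardless of the other factors. The correct approach requires considering y = 3 as a separate case.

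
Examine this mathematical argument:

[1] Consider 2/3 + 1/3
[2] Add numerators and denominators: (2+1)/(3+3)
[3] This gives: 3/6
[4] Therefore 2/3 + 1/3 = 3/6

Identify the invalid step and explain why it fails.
Step 2: Add numerators and denominators: (2+1)/(3+3)

Step 2 incorrectly adds fractions by separately adding numerators and denominators. This is wrong. The correct method requires a common denominator: 2/3 + 1/3 = (2×3 + 1×3)/(3×3) = 9/9 = 1. The method used gives 3/6, which is different.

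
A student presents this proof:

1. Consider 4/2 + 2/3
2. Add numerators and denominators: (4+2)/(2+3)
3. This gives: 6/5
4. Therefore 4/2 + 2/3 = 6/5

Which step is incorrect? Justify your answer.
Step 2: Add numerators and denominators: (4+2)/(2+3)

Step 2 incorrectly adds fractions by separately adding numerators and denominators. This is wrong. The correct method requires a common denominator: 4/2 + 2/3 = (4×3 + 2×2)/(2×3) = 16/6 = 8/3. The method used gives 6/5, which is different.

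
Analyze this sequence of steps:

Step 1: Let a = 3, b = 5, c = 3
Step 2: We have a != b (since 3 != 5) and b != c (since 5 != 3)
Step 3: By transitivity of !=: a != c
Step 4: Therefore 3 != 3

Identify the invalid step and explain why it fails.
Step 3: By transitivity of !=: a != c

Step 3 incorrectly applies transitivity to the '!=' relation. Transitivity states: if a R b and b R c, then a R c. However, '!=' is not transitive. Counterexample: 3 != 5 and 5 != 3, but 3 = 3 (both equal 3). Transitivity holds for relations like <, <=, =, but not for !=.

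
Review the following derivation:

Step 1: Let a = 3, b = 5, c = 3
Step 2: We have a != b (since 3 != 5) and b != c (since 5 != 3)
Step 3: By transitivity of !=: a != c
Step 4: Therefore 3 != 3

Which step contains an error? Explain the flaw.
Step 3: By transitivity of !=: a != c

Step 3 incorrectly applies transitivity to the '!=' relation. Transitivity states: if a R b and b R c, then a R c. However, '!=' is not transitive. Counterexample: 3 != 5 and 5 != 3, but 3 = 3 (both equal 3). Transitivity holds for relations like <, <=, =, but not for !=.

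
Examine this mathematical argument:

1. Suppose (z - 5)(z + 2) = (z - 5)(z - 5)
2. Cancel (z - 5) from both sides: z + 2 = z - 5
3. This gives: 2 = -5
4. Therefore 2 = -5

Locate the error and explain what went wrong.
Step 2: Cancel (z - 5) from both sides: z + 2 = z - 5

Step 2 cancels (z - 5) from both sides. This is only valid if (z - 5) ≠ 0, i.e., z ≠ 5. When z = 5, both sides equal zero regardless of the other factors. The correct approach requires considering z = 5 as a separate case.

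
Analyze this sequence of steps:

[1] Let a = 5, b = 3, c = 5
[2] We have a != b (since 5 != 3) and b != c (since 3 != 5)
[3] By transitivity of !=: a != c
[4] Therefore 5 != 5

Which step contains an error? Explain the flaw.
Step 3: By transitivity of !=: a != c

Step 3 incorrectly applies transitivity to the '!=' relation. Transitivity states: if a R b and b R c, then a R c. However, '!=' is not transitive. Counterexample: 5 != 3 and 3 != 5, but 5 = 5 (both equal 5). Transitivity holds for relations like <, <=, =, but not for !=.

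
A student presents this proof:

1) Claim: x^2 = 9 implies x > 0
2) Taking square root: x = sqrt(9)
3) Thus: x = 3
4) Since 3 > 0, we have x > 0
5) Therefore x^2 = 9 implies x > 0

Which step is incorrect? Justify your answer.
Step 2: Taking square root: x = sqrt(9)

Step 2 takes the square root and assumes the positive root only. The equation x^2 = 9 actually has two solutions: x = 3 and x = -3. The proof silently assumes x > 0 without justification, then uses this assumption to conclude x > 0, which is circular. The counterexample x = -3 shows the claim is false.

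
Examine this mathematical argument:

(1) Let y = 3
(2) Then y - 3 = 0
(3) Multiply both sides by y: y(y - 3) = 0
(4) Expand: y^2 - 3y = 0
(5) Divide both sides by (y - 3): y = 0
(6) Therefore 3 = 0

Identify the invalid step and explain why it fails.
Step 5: Divide both sides by (y - 3): y = 0

Step 5 divides both sides by (y - 3). However, since y = 3, we have (y - 3) = 0. Division by zero is undefined, making this step invalid.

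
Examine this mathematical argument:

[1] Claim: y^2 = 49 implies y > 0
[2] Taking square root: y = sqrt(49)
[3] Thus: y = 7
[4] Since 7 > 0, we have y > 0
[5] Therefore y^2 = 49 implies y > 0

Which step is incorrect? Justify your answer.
Step 2: Taking square root: y = sqrt(49)

Step 2 takes the square root and assumes the positive root only. The equation y^2 = 49 actually has two solutions: y = 7 and y = -7. The proof silently assumes y > 0 without justification, then uses this assumption to conclude y > 0, which is circular. The counterexample y = -7 shows the claim is false.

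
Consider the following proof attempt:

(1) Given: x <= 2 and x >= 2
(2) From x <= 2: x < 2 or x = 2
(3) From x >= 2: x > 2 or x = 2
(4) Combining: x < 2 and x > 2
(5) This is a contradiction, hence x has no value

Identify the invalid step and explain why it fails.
Step 4: Combining: x < 2 and x > 2

Step 4 incorrectly combines the conditions. From x <= 2 and x >= 2, the intersection is x = 2. The error treats the 'or' cases as 'and' requirements. The correct conclusion is that x = 2 is the unique solution, not that no solution exists.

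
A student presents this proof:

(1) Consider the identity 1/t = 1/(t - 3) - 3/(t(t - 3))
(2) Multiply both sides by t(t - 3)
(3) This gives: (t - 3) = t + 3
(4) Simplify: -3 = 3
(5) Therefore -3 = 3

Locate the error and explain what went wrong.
Step 3: This gives: (t - 3) = t + 3

Step 3 makes a sign error when clearing denominators. Multiplying -3/(t(t - 3)) by t(t - 3) gives -3, not +3. The correct result is (t - 3) = t - 3, which is trivially true, not (t - 3) = t + 3. (Step 1 is a valid identity: 1/(t - 3) - 3/(t(t - 3)) = (t - 3)/(t(t - 3)) = 1/t.)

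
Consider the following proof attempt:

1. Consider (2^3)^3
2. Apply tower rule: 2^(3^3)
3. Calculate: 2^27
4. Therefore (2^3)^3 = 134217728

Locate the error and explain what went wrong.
Step 2: Apply tower rule: 2^(3^3)

Step 2 incorrectly states that (a^b)^c = a^(b^c). The correct rule is (a^b)^c = a^(b×c). The actual value is (2^3)^3 = 2^9 = 512, not 2^27 = 134217728.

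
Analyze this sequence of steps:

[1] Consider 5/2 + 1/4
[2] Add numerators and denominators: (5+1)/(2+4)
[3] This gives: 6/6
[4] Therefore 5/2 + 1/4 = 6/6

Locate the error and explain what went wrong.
Step 2: Add numerators and denominators: (5+1)/(2+4)

Step 2 incorrectly adds fractions by separately adding numerators and denominators. This is wrong. The correct method requires a common denominator: 5/2 + 1/4 = (5×4 + 1×2)/(2×4) = 22/8 = 11/4. The method used gives 6/6, which is different.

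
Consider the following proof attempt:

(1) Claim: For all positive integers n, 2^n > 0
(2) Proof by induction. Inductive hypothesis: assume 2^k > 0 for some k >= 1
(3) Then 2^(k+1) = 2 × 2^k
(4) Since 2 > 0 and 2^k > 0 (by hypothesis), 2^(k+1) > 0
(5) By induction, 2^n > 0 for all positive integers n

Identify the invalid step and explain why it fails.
Step 5: By induction, 2^n > 0 for all positive integers n

Step 5 concludes the proof by induction, but no base case was ever established. A valid induction proof requires: (1) a base case proving 2^1 > 0, and (2) an inductive step showing IF 2^k > 0 THEN 2^(k+1) > 0. Steps 2-4 correctly establish the inductive step, but without the base case the conclusion in step 5 does not follow.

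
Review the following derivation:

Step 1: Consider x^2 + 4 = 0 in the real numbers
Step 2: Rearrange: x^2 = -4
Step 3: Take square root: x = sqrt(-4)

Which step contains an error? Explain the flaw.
Step 3: Take square root: x = sqrt(-4)

Step 3 takes the square root of -4, which is negative. In the real number system, the square root of a negative number is undefined. The equation x^2 + 4 = 0 has no real solutions. Square roots of negative numbers only exist in the complex numbers.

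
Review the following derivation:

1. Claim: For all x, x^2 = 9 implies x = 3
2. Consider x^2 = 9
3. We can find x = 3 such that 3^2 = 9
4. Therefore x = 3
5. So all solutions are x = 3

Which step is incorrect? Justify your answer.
Step 4: Therefore x = 3

Step 4 incorrectly concludes that x = 3 is the only solution. The proof shows that x = 3 is A solution (existence), but does not show it is the ONLY solution (uniqueness). In fact, x = -3 is also a solution since (-3)^2 = 9. Finding one solution doesn't prove there are no others.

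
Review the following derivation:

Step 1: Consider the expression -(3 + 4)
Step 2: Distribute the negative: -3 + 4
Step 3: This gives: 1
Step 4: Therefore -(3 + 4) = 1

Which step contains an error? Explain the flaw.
Step 2: Distribute the negative: -3 + 4

Step 2 incorrectly distributes the negative sign. The correct distribution is -(3 + 4) = -3 - 4 = -7. The negative must be applied to both terms, not just the first. The error treats -(3 + 4) as -3 + 4, which equals 1 instead of -7.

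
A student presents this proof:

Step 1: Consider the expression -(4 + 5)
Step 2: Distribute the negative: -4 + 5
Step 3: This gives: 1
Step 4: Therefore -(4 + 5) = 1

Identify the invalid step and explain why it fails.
Step 2: Distribute the negative: -4 + 5

Step 2 incorrectly distributes the negative sign. The correct distribution is -(4 + 5) = -4 - 5 = -9. The negative must be applied to both terms, not just the first. The error treats -(4 + 5) as -4 + 5, which equals 1 instead of -9.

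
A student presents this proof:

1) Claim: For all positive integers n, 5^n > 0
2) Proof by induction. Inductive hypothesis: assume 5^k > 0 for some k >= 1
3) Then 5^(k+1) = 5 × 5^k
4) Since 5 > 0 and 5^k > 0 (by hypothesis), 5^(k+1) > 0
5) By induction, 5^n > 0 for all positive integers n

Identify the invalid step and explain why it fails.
Step 5: By induction, 5^n > 0 for all positive integers n

Step 5 concludes the proof by induction, but no base case was ever established. A valid induction proof requires: (1) a base case proving 5^1 > 0, and (2) an inductive step showing IF 5^k > 0 THEN 5^(k+1) > 0. Steps 2-4 correctly establish the inductive step, but without the base case the conclusion in step 5 does not follow.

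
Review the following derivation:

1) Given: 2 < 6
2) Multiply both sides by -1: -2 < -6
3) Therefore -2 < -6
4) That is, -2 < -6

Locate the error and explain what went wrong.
Step 2: Multiply both sides by -1: -2 < -6

Step 2 multiplies both sides by -1 but fails to reverse the inequality sign. When multiplying (or dividing) an inequality by a negative number, the direction must be reversed. Since 2 < 6, we should get -2 > -6, i.e., -2 > -6.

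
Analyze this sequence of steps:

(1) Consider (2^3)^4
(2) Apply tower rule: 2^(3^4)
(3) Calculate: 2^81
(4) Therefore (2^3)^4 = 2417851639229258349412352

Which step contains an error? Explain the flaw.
Step 2: Apply tower rule: 2^(3^4)

Step 2 incorrectly states that (a^b)^c = a^(b^c). The correct rule is (a^b)^c = a^(b×c). The actual value is (2^3)^4 = 2^12 = 4096, not 2^81 = 2417851639229258349412352.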